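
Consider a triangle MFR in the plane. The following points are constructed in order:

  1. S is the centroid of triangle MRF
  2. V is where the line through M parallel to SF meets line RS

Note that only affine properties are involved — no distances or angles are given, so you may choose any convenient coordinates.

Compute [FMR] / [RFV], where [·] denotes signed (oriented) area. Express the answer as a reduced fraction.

[FMR]:[RFV] = 3/2

Choose coordinates M = (0, 0), F = (1, 0), R = (0, 1).
1. S is the centroid of triangle MRF ⇒ S = (1/3, 1/3)
2. V is where the line through M parallel to SF meets line RS ⇒ V = (2/3, -1/3)
2·[FMR] = -1, 2·[RFV] = -2/3
[FMR]:[RFV] = -1:-2/3 = 3/2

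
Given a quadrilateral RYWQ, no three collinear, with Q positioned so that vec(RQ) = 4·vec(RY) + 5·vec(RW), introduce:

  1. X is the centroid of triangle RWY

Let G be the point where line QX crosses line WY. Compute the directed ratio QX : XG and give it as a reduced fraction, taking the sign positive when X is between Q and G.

QX:XG = -25

Set R = (0, 0), Y = (1, 0), W = (0, 1), Q = (4, 5); any affine frame gives the same invariant.
1. X is the centroid of triangle RWY ⇒ X = (1/3, 1/3)
line QX meets WY at G = (12/25, 13/25)
X = Q + t·(G−Q) with t = 25/24, so QX:XG = 25/24:-1/24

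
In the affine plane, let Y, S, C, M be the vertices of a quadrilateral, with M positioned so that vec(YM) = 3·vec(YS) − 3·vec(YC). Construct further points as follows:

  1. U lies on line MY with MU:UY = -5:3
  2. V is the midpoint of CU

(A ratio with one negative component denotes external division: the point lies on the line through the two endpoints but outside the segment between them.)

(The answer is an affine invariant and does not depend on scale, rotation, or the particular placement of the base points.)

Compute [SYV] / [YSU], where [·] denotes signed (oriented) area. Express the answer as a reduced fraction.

Set Y = (0, 0), S = (1, 0), C = (0, 1), M = (3, -3); any affine frame gives the same invariant.
1. U lies on line MY with MU:UY = -5:3 ⇒ U = (-9/2, 9/2)
2. V is the midpoint of CU ⇒ V = (-9/4, 11/4)
2·[SYV] = -11/4, 2·[YSU] = 9/2
[SYV]:[YSU] = -11/4:9/2 = -11/18

[SYV]:[YSU] = -11/18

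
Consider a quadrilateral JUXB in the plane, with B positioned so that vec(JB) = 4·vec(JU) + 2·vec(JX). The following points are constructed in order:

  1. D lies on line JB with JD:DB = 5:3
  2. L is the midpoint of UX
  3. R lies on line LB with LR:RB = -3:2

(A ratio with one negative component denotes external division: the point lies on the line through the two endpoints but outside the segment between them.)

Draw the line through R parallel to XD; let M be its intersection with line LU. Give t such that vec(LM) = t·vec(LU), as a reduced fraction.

Choose coordinates J = (0, 0), U = (1, 0), X = (0, 1), B = (4, 2).
1. D lies on line JB with JD:DB = 5:3 ⇒ D = (5/2, 5/4)
2. L is the midpoint of UX ⇒ L = (1/2, 1/2)
3. R lies on line LB with LR:RB = -3:2 ⇒ R = (11, 5)
through R parallel to XD: direction (5/2, 1/4); meets LU at M = (-29/11, 40/11)
M = L + t·(U−L) with t = -69/11

t = -69/11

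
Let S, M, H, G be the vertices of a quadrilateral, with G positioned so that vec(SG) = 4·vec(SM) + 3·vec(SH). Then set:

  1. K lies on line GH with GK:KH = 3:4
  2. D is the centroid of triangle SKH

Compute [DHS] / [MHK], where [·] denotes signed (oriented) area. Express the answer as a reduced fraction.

Choose coordinates S = (0, 0), M = (1, 0), H = (0, 1), G = (4, 3).
1. K lies on line GH with GK:KH = 3:4 ⇒ K = (16/7, 15/7)
2. D is the centroid of triangle SKH ⇒ D = (16/21, 22/21)
2·[DHS] = 16/21, 2·[MHK] = -24/7
[DHS]:[MHK] = 16/21:-24/7 = -2/9

[DHS]:[MHK] = -2/9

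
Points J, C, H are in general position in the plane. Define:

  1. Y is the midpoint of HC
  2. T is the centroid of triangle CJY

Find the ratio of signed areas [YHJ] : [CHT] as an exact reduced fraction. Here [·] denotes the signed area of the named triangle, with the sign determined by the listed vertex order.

Choose coordinates J = (0, 0), C = (1, 0), H = (0, 1).
1. Y is the midpoint of HC ⇒ Y = (1/2, 1/2)
2. T is the centroid of triangle CJY ⇒ T = (1/2, 1/6)
2·[YHJ] = 1/2, 2·[CHT] = 1/3
[YHJ]:[CHT] = 1/2:1/3 = 3/2

[YHJ]:[CHT] = 3/2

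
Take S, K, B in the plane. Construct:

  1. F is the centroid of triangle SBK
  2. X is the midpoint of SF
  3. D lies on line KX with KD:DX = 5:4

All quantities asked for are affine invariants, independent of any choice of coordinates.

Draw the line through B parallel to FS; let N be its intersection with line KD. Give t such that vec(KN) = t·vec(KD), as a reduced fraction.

t = 18/5

Set S = (0, 0), K = (1, 0), B = (0, 1); any affine frame gives the same invariant.
1. F is the centroid of triangle SBK ⇒ F = (1/3, 1/3)
2. X is the midpoint of SF ⇒ X = (1/6, 1/6)
3. D lies on line KX with KD:DX = 5:4 ⇒ D = (29/54, 5/54)
through B parallel to FS: direction (-1/3, -1/3); meets KD at N = (-2/3, 1/3)
N = K + t·(D−K) with t = 18/5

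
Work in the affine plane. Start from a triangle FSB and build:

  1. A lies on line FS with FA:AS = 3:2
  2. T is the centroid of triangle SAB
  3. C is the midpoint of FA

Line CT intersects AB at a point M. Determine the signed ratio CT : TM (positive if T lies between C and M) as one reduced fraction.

CT:TM = -13/4

Work in coordinates with F = (0, 0), S = (1, 0), B = (0, 1).
1. A lies on line FS with FA:AS = 3:2 ⇒ A = (3/5, 0)
2. T is the centroid of triangle SAB ⇒ T = (8/15, 1/3)
3. C is the midpoint of FA ⇒ C = (3/10, 0)
line CT meets AB at M = (6/13, 3/13)
T = C + t·(M−C) with t = 13/9, so CT:TM = 13/9:-4/9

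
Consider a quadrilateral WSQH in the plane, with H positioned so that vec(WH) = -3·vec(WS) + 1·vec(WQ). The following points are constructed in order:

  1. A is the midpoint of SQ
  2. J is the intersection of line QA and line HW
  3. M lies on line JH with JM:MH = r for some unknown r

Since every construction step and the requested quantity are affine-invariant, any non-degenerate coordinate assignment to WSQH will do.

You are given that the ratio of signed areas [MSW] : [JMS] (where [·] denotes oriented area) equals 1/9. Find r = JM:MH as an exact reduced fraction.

r = 3/5

Assign W = (0, 0), S = (1, 0), Q = (0, 1), H = (-3, 1) — the answer is frame-independent, so this choice is without loss of generality.
1. A is the midpoint of SQ ⇒ A = (1/2, 1/2)
2. J is the intersection of line QA and line HW ⇒ J = (3/2, -1/2)
3. With JM:MH = r, write λ = r/(r+1) so M = J + λ·(H−J); M is affine-linear in λ
Every point depending on M is an affine combination of M and λ-independent points, so each such coordinate is linear in λ; the λ² term in each signed area is a multiple of (H−J)×(H−J) = 0, so 2·[MSW] and 2·[JMS] are each linear in λ. Evaluating at λ=0 and λ=1:
  2·[MSW] = -3/2·λ + 1/2,   2·[JMS] = -3/2·λ
So [MSW]:[JMS] = (-3/2·λ + 1/2) / (-3/2·λ). Setting this equal to 1/9:
  -3/2·λ + 1/2 = 1/9·(-3/2·λ)  ⇒  λ = 3/8
Then r = λ/(1−λ) = (3/8)/(5/8) = 3/5. Check: with r = 3/5, M = (-3/16, 1/16) and [MSW]:[JMS] = 1/9 as required.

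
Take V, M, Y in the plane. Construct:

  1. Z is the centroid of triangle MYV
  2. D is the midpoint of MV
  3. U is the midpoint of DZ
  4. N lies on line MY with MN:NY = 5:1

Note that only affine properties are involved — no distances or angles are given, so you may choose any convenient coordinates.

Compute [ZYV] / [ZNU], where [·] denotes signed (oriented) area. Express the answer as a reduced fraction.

[ZYV]:[ZNU] = -24

Assign V = (0, 0), M = (1, 0), Y = (0, 1) — the answer is frame-independent, so this choice is without loss of generality.
1. Z is the centroid of triangle MYV ⇒ Z = (1/3, 1/3)
2. D is the midpoint of MV ⇒ D = (1/2, 0)
3. U is the midpoint of DZ ⇒ U = (5/12, 1/6)
4. N lies on line MY with MN:NY = 5:1 ⇒ N = (1/6, 5/6)
2·[ZYV] = 1/3, 2·[ZNU] = -1/72
[ZYV]:[ZNU] = 1/3:-1/72 = -24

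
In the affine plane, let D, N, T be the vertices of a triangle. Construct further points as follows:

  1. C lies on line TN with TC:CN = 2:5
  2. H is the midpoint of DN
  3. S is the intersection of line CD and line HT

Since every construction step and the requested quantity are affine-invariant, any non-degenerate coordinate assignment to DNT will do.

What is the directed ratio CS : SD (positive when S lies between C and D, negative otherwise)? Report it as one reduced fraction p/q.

CS:SD = 2/7

Choose coordinates D = (0, 0), N = (1, 0), T = (0, 1).
1. C lies on line TN with TC:CN = 2:5 ⇒ C = (2/7, 5/7)
2. H is the midpoint of DN ⇒ H = (1/2, 0)
3. S is the intersection of line CD and line HT ⇒ S = (2/9, 5/9)
S = C + t·(D−C) with t = 2/9, so CS:SD = t:(1−t) = 2/9:7/9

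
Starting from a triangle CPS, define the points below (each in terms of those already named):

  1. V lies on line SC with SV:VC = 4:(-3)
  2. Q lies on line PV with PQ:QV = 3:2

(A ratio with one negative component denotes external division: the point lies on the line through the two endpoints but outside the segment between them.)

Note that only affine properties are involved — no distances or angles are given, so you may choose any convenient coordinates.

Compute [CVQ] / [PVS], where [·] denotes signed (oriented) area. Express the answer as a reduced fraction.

[CVQ]:[PVS] = -3/10

Choose coordinates C = (0, 0), P = (1, 0), S = (0, 1).
1. V lies on line SC with SV:VC = 4:(-3) ⇒ V = (0, -3)
2. Q lies on line PV with PQ:QV = 3:2 ⇒ Q = (2/5, -9/5)
2·[CVQ] = 6/5, 2·[PVS] = -4
[CVQ]:[PVS] = 6/5:-4 = -3/10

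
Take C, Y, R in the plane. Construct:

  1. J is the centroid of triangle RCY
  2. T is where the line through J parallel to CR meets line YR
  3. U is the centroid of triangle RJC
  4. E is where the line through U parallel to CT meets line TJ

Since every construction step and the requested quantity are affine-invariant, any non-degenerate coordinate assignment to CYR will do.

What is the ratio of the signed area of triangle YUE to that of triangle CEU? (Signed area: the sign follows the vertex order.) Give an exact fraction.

[YUE]:[CEU] = -10

Choose coordinates C = (0, 0), Y = (1, 0), R = (0, 1).
1. J is the centroid of triangle RCY ⇒ J = (1/3, 1/3)
2. T is where the line through J parallel to CR meets line YR ⇒ T = (1/3, 2/3)
3. U is the centroid of triangle RJC ⇒ U = (1/9, 4/9)
4. E is where the line through U parallel to CT meets line TJ ⇒ E = (1/3, 8/9)
2·[YUE] = -40/81, 2·[CEU] = 4/81
[YUE]:[CEU] = -40/81:4/81 = -10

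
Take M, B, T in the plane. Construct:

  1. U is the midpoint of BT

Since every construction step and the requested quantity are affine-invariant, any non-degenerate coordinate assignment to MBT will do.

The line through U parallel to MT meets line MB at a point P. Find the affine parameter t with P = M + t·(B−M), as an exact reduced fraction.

t = 1/2

Work in coordinates with M = (0, 0), B = (1, 0), T = (0, 1).
1. U is the midpoint of BT ⇒ U = (1/2, 1/2)
through U parallel to MT: direction (0, 1); meets MB at P = (1/2, 0)
P = M + t·(B−M) with t = 1/2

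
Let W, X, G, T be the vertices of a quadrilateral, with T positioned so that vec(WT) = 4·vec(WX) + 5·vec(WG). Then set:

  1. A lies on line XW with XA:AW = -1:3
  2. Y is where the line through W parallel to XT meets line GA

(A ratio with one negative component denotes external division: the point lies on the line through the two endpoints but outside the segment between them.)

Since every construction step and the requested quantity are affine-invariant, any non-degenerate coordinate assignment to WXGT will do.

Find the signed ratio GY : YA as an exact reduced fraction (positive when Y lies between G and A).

Choose coordinates W = (0, 0), X = (1, 0), G = (0, 1), T = (4, 5).
1. A lies on line XW with XA:AW = -1:3 ⇒ A = (3/2, 0)
2. Y is where the line through W parallel to XT meets line GA ⇒ Y = (3/7, 5/7)
Y = G + t·(A−G) with t = 2/7, so GY:YA = t:(1−t) = 2/7:5/7

GY:YA = 2/5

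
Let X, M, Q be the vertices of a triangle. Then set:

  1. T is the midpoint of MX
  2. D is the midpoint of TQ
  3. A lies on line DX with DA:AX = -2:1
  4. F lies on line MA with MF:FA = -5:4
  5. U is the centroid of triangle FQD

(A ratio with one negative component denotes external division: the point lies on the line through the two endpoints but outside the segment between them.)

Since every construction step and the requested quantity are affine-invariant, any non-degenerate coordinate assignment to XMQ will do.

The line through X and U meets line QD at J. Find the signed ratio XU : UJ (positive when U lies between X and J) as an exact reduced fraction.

XU:UJ = -11/14

Choose coordinates X = (0, 0), M = (1, 0), Q = (0, 1).
1. T is the midpoint of MX ⇒ T = (1/2, 0)
2. D is the midpoint of TQ ⇒ D = (1/4, 1/2)
3. A lies on line DX with DA:AX = -2:1 ⇒ A = (-1/4, -1/2)
4. F lies on line MA with MF:FA = -5:4 ⇒ F = (-21/4, -5/2)
5. U is the centroid of triangle FQD ⇒ U = (-5/3, -1/3)
line XU meets QD at J = (5/11, 1/11)
U = X + t·(J−X) with t = -11/3, so XU:UJ = -11/3:14/3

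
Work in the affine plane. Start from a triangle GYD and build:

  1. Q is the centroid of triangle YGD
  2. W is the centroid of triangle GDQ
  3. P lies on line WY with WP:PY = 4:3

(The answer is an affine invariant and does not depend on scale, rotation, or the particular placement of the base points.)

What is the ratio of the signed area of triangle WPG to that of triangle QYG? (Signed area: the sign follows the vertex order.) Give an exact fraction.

Assign G = (0, 0), Y = (1, 0), D = (0, 1) — the answer is frame-independent, so this choice is without loss of generality.
1. Q is the centroid of triangle YGD ⇒ Q = (1/3, 1/3)
2. W is the centroid of triangle GDQ ⇒ W = (1/9, 4/9)
3. P lies on line WY with WP:PY = 4:3 ⇒ P = (13/21, 4/21)
2·[WPG] = -16/63, 2·[QYG] = -1/3
[WPG]:[QYG] = -16/63:-1/3 = 16/21

[WPG]:[QYG] = 16/21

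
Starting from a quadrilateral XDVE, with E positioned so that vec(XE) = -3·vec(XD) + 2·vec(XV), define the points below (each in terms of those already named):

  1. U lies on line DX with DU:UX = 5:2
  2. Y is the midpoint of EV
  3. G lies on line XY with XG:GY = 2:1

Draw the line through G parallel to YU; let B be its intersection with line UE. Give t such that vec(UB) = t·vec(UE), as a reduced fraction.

Work in coordinates with X = (0, 0), D = (1, 0), V = (0, 1), E = (-3, 2).
1. U lies on line DX with DU:UX = 5:2 ⇒ U = (2/7, 0)
2. Y is the midpoint of EV ⇒ Y = (-3/2, 3/2)
3. G lies on line XY with XG:GY = 2:1 ⇒ G = (-1, 1)
through G parallel to YU: direction (25/14, -3/2); meets UE at B = (-8/133, 4/19)
B = U + t·(E−U) with t = 2/19

t = 2/19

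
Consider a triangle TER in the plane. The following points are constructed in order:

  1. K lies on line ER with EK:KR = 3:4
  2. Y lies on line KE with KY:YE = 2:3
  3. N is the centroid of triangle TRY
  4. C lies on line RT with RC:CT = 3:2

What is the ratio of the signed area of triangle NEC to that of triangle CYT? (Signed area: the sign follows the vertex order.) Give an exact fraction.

[NEC]:[CYT] = 31/78

Work in coordinates with T = (0, 0), E = (1, 0), R = (0, 1).
1. K lies on line ER with EK:KR = 3:4 ⇒ K = (4/7, 3/7)
2. Y lies on line KE with KY:YE = 2:3 ⇒ Y = (26/35, 9/35)
3. N is the centroid of triangle TRY ⇒ N = (26/105, 44/105)
4. C lies on line RT with RC:CT = 3:2 ⇒ C = (0, 2/5)
2·[NEC] = -62/525, 2·[CYT] = -52/175
[NEC]:[CYT] = -62/525:-52/175 = 31/78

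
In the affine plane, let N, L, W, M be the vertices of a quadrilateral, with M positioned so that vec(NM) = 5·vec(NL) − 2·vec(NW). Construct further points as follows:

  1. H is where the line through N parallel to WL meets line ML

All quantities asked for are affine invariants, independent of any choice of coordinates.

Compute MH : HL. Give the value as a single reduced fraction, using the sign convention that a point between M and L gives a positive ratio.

Set N = (0, 0), L = (1, 0), W = (0, 1), M = (5, -2); any affine frame gives the same invariant.
1. H is where the line through N parallel to WL meets line ML ⇒ H = (-1, 1)
H = M + t·(L−M) with t = 3/2, so MH:HL = t:(1−t) = 3/2:-1/2

MH:HL = -3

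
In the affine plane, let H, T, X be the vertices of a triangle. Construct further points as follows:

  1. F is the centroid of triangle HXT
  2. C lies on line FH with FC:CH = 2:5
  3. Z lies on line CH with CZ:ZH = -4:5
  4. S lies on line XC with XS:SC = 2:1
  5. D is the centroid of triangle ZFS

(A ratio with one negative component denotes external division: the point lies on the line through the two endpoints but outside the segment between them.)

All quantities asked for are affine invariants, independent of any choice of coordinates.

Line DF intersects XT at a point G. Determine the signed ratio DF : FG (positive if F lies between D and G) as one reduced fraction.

DF:FG = -107/63

Choose coordinates H = (0, 0), T = (1, 0), X = (0, 1).
1. F is the centroid of triangle HXT ⇒ F = (1/3, 1/3)
2. C lies on line FH with FC:CH = 2:5 ⇒ C = (5/21, 5/21)
3. Z lies on line CH with CZ:ZH = -4:5 ⇒ Z = (25/21, 25/21)
4. S lies on line XC with XS:SC = 2:1 ⇒ S = (10/63, 31/63)
5. D is the centroid of triangle ZFS ⇒ D = (106/189, 127/189)
line DF meets XT at G = (50/107, 57/107)
F = D + t·(G−D) with t = 107/44, so DF:FG = 107/44:-63/44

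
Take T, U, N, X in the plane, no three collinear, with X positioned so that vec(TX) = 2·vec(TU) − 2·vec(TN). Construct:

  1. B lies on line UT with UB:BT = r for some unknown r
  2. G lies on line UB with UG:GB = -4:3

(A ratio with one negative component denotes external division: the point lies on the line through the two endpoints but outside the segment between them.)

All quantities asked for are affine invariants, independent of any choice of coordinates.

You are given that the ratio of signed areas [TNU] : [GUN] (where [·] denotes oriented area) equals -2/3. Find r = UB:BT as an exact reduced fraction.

r = 3/5

Choose coordinates T = (0, 0), U = (1, 0), N = (0, 1), X = (2, -2).
1. With UB:BT = r, write λ = r/(r+1) so B = U + λ·(T−U); B is affine-linear in λ
2. G lies on line UB with UG:GB = -4:3 ⇒ G is an affine combination of earlier points and hence also affine-linear in λ
Every point depending on B is an affine combination of B and λ-independent points, so each such coordinate is linear in λ; the λ² term in each signed area is a multiple of (T−U)×(T−U) = 0, so 2·[TNU] and 2·[GUN] are each linear in λ. Evaluating at λ=0 and λ=1:
  2·[TNU] = -1,   2·[GUN] = 4·λ
So [TNU]:[GUN] = (-1) / (4·λ). Setting this equal to -2/3:
  -1 = -2/3·(4·λ)  ⇒  λ = 3/8
Then r = λ/(1−λ) = (3/8)/(5/8) = 3/5. Check: with r = 3/5, B = (5/8, 0) and [TNU]:[GUN] = -2/3 as required.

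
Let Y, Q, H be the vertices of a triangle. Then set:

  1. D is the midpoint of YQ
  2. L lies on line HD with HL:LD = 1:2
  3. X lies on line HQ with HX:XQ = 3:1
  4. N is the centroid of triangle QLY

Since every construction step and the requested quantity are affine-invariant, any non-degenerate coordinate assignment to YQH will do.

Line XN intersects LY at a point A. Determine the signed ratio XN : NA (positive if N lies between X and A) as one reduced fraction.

XN:NA = 17/16

Set Y = (0, 0), Q = (1, 0), H = (0, 1); any affine frame gives the same invariant.
1. D is the midpoint of YQ ⇒ D = (1/2, 0)
2. L lies on line HD with HL:LD = 1:2 ⇒ L = (1/6, 2/3)
3. X lies on line HQ with HX:XQ = 3:1 ⇒ X = (3/4, 1/4)
4. N is the centroid of triangle QLY ⇒ N = (7/18, 2/9)
line XN meets LY at A = (5/102, 10/51)
N = X + t·(A−X) with t = 17/33, so XN:NA = 17/33:16/33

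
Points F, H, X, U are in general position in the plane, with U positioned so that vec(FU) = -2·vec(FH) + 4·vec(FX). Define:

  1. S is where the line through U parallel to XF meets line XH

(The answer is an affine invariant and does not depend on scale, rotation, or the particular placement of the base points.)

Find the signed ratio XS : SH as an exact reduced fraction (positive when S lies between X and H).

XS:SH = -2/3

Set F = (0, 0), H = (1, 0), X = (0, 1), U = (-2, 4); any affine frame gives the same invariant.
1. S is where the line through U parallel to XF meets line XH ⇒ S = (-2, 3)
S = X + t·(H−X) with t = -2, so XS:SH = t:(1−t) = -2:3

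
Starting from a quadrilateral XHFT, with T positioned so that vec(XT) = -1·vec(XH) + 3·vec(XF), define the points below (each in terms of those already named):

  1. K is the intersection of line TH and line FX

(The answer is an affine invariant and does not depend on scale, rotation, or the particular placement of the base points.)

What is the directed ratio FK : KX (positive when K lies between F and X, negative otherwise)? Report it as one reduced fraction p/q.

FK:KX = -1/3

Choose coordinates X = (0, 0), H = (1, 0), F = (0, 1), T = (-1, 3).
1. K is the intersection of line TH and line FX ⇒ K = (0, 3/2)
K = F + t·(X−F) with t = -1/2, so FK:KX = t:(1−t) = -1/2:3/2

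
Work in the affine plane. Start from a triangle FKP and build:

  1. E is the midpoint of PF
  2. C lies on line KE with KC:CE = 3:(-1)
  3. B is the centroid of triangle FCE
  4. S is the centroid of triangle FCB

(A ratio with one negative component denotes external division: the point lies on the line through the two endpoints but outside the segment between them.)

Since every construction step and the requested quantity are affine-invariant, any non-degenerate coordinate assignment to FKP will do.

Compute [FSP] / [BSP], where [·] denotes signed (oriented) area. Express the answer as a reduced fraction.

Choose coordinates F = (0, 0), K = (1, 0), P = (0, 1).
1. E is the midpoint of PF ⇒ E = (0, 1/2)
2. C lies on line KE with KC:CE = 3:(-1) ⇒ C = (-1/2, 3/4)
3. B is the centroid of triangle FCE ⇒ B = (-1/6, 5/12)
4. S is the centroid of triangle FCB ⇒ S = (-2/9, 7/18)
2·[FSP] = -2/9, 2·[BSP] = -1/36
[FSP]:[BSP] = -2/9:-1/36 = 8

[FSP]:[BSP] = 8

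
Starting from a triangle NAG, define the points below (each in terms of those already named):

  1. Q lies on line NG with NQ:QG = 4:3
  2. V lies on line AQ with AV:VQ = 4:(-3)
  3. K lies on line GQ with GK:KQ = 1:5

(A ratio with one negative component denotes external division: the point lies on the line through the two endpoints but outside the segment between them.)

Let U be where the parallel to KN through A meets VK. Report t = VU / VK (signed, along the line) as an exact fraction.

Assign N = (0, 0), A = (1, 0), G = (0, 1) — the answer is frame-independent, so this choice is without loss of generality.
1. Q lies on line NG with NQ:QG = 4:3 ⇒ Q = (0, 4/7)
2. V lies on line AQ with AV:VQ = 4:(-3) ⇒ V = (-3, 16/7)
3. K lies on line GQ with GK:KQ = 1:5 ⇒ K = (0, 13/14)
through A parallel to KN: direction (0, -13/14); meets VK at U = (1, 10/21)
U = V + t·(K−V) with t = 4/3

t = 4/3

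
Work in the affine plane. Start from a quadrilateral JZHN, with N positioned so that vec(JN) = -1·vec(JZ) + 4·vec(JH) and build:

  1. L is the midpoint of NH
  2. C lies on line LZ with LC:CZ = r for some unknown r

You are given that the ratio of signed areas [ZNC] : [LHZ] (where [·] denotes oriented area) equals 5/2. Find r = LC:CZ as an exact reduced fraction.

Work in coordinates with J = (0, 0), Z = (1, 0), H = (0, 1), N = (-1, 4).
1. L is the midpoint of NH ⇒ L = (-1/2, 5/2)
2. With LC:CZ = r, write λ = r/(r+1) so C = L + λ·(Z−L); C is affine-linear in λ
Every point depending on C is an affine combination of C and λ-independent points, so each such coordinate is linear in λ; the λ² term in each signed area is a multiple of (Z−L)×(Z−L) = 0, so 2·[ZNC] and 2·[LHZ] are each linear in λ. Evaluating at λ=0 and λ=1:
  2·[ZNC] = −λ + 1,   2·[LHZ] = 1
So [ZNC]:[LHZ] = (−λ + 1) / (1). Setting this equal to 5/2:
  −λ + 1 = 5/2·(1)  ⇒  λ = -3/2
Then r = λ/(1−λ) = (-3/2)/(5/2) = -3/5. Check: with r = -3/5, C = (-11/4, 25/4) and [ZNC]:[LHZ] = 5/2 as required.

r = -3/5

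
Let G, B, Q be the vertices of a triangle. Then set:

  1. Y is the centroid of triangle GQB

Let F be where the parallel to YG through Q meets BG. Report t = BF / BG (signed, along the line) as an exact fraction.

t = 2

Choose coordinates G = (0, 0), B = (1, 0), Q = (0, 1).
1. Y is the centroid of triangle GQB ⇒ Y = (1/3, 1/3)
through Q parallel to YG: direction (-1/3, -1/3); meets BG at F = (-1, 0)
F = B + t·(G−B) with t = 2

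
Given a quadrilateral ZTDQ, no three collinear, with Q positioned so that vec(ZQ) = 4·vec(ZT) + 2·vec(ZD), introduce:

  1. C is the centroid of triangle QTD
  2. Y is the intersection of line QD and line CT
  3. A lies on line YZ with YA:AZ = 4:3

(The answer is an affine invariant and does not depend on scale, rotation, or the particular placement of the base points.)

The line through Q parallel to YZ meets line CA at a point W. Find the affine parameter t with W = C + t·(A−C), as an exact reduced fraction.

Set Z = (0, 0), T = (1, 0), D = (0, 1), Q = (4, 2); any affine frame gives the same invariant.
1. C is the centroid of triangle QTD ⇒ C = (5/3, 1)
2. Y is the intersection of line QD and line CT ⇒ Y = (2, 3/2)
3. A lies on line YZ with YA:AZ = 4:3 ⇒ A = (6/7, 9/14)
through Q parallel to YZ: direction (-2, -3/2); meets CA at W = (86/21, 29/14)
W = C + t·(A−C) with t = -3

t = -3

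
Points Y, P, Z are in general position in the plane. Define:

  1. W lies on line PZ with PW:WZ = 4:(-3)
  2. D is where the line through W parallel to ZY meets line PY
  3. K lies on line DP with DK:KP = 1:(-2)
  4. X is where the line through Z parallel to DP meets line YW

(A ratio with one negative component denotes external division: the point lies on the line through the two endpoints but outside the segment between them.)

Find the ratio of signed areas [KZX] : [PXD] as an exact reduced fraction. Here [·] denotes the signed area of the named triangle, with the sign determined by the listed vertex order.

Assign Y = (0, 0), P = (1, 0), Z = (0, 1) — the answer is frame-independent, so this choice is without loss of generality.
1. W lies on line PZ with PW:WZ = 4:(-3) ⇒ W = (-3, 4)
2. D is where the line through W parallel to ZY meets line PY ⇒ D = (-3, 0)
3. K lies on line DP with DK:KP = 1:(-2) ⇒ K = (-7, 0)
4. X is where the line through Z parallel to DP meets line YW ⇒ X = (-3/4, 1)
2·[KZX] = 3/4, 2·[PXD] = 4
[KZX]:[PXD] = 3/4:4 = 3/16

[KZX]:[PXD] = 3/16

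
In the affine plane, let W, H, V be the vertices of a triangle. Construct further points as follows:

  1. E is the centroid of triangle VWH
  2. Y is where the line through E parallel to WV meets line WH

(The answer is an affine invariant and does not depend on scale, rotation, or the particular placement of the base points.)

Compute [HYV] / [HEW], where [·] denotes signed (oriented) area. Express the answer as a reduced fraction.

[HYV]:[HEW] = -2

Choose coordinates W = (0, 0), H = (1, 0), V = (0, 1).
1. E is the centroid of triangle VWH ⇒ E = (1/3, 1/3)
2. Y is where the line through E parallel to WV meets line WH ⇒ Y = (1/3, 0)
2·[HYV] = -2/3, 2·[HEW] = 1/3
[HYV]:[HEW] = -2/3:1/3 = -2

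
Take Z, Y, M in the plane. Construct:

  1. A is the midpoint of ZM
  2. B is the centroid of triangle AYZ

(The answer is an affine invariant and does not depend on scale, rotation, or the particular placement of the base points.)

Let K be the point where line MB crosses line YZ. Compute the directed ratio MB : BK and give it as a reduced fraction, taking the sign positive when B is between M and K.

Assign Z = (0, 0), Y = (1, 0), M = (0, 1) — the answer is frame-independent, so this choice is without loss of generality.
1. A is the midpoint of ZM ⇒ A = (0, 1/2)
2. B is the centroid of triangle AYZ ⇒ B = (1/3, 1/6)
line MB meets YZ at K = (2/5, 0)
B = M + t·(K−M) with t = 5/6, so MB:BK = 5/6:1/6

MB:BK = 5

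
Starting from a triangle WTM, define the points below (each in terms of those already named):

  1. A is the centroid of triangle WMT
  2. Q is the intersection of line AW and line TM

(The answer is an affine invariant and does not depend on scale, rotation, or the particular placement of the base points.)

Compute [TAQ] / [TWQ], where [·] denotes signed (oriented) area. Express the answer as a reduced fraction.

[TAQ]:[TWQ] = 1/3

Choose coordinates W = (0, 0), T = (1, 0), M = (0, 1).
1. A is the centroid of triangle WMT ⇒ A = (1/3, 1/3)
2. Q is the intersection of line AW and line TM ⇒ Q = (1/2, 1/2)
2·[TAQ] = -1/6, 2·[TWQ] = -1/2
[TAQ]:[TWQ] = -1/6:-1/2 = 1/3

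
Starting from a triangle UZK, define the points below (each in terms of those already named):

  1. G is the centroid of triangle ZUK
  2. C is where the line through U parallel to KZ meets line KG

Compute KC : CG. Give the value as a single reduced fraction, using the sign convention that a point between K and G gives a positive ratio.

KC:CG = -3/2

Set U = (0, 0), Z = (1, 0), K = (0, 1); any affine frame gives the same invariant.
1. G is the centroid of triangle ZUK ⇒ G = (1/3, 1/3)
2. C is where the line through U parallel to KZ meets line KG ⇒ C = (1, -1)
C = K + t·(G−K) with t = 3, so KC:CG = t:(1−t) = 3:-2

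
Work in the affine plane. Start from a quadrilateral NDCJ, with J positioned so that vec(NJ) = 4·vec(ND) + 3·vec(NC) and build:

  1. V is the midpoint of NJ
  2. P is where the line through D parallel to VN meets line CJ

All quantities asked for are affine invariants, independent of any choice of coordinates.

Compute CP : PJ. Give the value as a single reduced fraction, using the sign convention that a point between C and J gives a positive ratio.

Choose coordinates N = (0, 0), D = (1, 0), C = (0, 1), J = (4, 3).
1. V is the midpoint of NJ ⇒ V = (2, 3/2)
2. P is where the line through D parallel to VN meets line CJ ⇒ P = (7, 9/2)
P = C + t·(J−C) with t = 7/4, so CP:PJ = t:(1−t) = 7/4:-3/4

CP:PJ = -7/3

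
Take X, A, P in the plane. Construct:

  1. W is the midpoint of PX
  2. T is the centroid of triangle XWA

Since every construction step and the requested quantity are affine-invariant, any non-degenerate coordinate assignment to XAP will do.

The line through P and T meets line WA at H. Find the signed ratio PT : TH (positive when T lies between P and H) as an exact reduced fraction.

Assign X = (0, 0), A = (1, 0), P = (0, 1) — the answer is frame-independent, so this choice is without loss of generality.
1. W is the midpoint of PX ⇒ W = (0, 1/2)
2. T is the centroid of triangle XWA ⇒ T = (1/3, 1/6)
line PT meets WA at H = (1/4, 3/8)
T = P + t·(H−P) with t = 4/3, so PT:TH = 4/3:-1/3

PT:TH = -4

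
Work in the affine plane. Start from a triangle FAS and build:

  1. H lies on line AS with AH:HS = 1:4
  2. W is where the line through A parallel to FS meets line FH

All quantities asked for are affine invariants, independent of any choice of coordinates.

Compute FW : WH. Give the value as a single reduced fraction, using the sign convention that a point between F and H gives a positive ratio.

FW:WH = -5

Assign F = (0, 0), A = (1, 0), S = (0, 1) — the answer is frame-independent, so this choice is without loss of generality.
1. H lies on line AS with AH:HS = 1:4 ⇒ H = (4/5, 1/5)
2. W is where the line through A parallel to FS meets line FH ⇒ W = (1, 1/4)
W = F + t·(H−F) with t = 5/4, so FW:WH = t:(1−t) = 5/4:-1/4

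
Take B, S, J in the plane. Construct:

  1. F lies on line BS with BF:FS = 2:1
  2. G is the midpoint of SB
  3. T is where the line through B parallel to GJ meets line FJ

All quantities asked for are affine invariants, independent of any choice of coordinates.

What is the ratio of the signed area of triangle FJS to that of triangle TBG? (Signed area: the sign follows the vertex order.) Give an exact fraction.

[FJS]:[TBG] = -1/6

Choose coordinates B = (0, 0), S = (1, 0), J = (0, 1).
1. F lies on line BS with BF:FS = 2:1 ⇒ F = (2/3, 0)
2. G is the midpoint of SB ⇒ G = (1/2, 0)
3. T is where the line through B parallel to GJ meets line FJ ⇒ T = (-2, 4)
2·[FJS] = -1/3, 2·[TBG] = 2
[FJS]:[TBG] = -1/3:2 = -1/6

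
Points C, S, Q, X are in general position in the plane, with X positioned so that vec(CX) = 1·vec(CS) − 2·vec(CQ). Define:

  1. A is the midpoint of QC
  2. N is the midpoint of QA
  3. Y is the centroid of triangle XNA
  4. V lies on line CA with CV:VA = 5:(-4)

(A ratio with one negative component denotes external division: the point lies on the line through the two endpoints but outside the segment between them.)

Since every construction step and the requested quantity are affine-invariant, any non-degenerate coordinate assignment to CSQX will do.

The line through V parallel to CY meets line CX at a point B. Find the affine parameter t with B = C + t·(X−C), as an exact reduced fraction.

t = -2

Work in coordinates with C = (0, 0), S = (1, 0), Q = (0, 1), X = (1, -2).
1. A is the midpoint of QC ⇒ A = (0, 1/2)
2. N is the midpoint of QA ⇒ N = (0, 3/4)
3. Y is the centroid of triangle XNA ⇒ Y = (1/3, -1/4)
4. V lies on line CA with CV:VA = 5:(-4) ⇒ V = (0, 5/2)
through V parallel to CY: direction (1/3, -1/4); meets CX at B = (-2, 4)
B = C + t·(X−C) with t = -2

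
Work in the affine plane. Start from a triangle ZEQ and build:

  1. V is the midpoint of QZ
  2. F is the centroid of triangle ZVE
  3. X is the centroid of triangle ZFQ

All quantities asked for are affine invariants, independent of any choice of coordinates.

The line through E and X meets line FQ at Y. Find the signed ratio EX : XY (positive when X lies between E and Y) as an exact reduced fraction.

EX:XY = -11/2

Choose coordinates Z = (0, 0), E = (1, 0), Q = (0, 1).
1. V is the midpoint of QZ ⇒ V = (0, 1/2)
2. F is the centroid of triangle ZVE ⇒ F = (1/3, 1/6)
3. X is the centroid of triangle ZFQ ⇒ X = (1/9, 7/18)
line EX meets FQ at Y = (3/11, 7/22)
X = E + t·(Y−E) with t = 11/9, so EX:XY = 11/9:-2/9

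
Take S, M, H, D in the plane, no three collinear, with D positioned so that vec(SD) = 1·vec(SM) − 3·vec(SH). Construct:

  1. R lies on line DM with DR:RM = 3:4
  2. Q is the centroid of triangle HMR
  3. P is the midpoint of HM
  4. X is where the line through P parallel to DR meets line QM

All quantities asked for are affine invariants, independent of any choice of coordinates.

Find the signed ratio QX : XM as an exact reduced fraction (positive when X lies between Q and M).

QX:XM = -1/3

Work in coordinates with S = (0, 0), M = (1, 0), H = (0, 1), D = (1, -3).
1. R lies on line DM with DR:RM = 3:4 ⇒ R = (1, -12/7)
2. Q is the centroid of triangle HMR ⇒ Q = (2/3, -5/21)
3. P is the midpoint of HM ⇒ P = (1/2, 1/2)
4. X is where the line through P parallel to DR meets line QM ⇒ X = (1/2, -5/14)
X = Q + t·(M−Q) with t = -1/2, so QX:XM = t:(1−t) = -1/2:3/2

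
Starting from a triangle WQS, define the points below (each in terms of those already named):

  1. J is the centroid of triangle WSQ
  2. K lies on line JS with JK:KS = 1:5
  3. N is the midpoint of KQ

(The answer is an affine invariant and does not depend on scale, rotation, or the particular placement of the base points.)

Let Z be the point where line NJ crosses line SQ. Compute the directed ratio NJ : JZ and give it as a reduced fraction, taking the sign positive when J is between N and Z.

Work in coordinates with W = (0, 0), Q = (1, 0), S = (0, 1).
1. J is the centroid of triangle WSQ ⇒ J = (1/3, 1/3)
2. K lies on line JS with JK:KS = 1:5 ⇒ K = (5/18, 4/9)
3. N is the midpoint of KQ ⇒ N = (23/36, 2/9)
line NJ meets SQ at Z = (6/7, 1/7)
J = N + t·(Z−N) with t = -7/5, so NJ:JZ = -7/5:12/5

NJ:JZ = -7/12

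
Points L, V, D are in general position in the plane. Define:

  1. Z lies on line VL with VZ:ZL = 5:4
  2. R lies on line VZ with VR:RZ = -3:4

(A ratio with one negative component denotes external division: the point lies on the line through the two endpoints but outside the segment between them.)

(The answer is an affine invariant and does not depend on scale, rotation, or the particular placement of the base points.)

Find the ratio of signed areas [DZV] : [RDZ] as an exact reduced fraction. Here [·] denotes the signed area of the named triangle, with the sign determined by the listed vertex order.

[DZV]:[RDZ] = 1/4

Work in coordinates with L = (0, 0), V = (1, 0), D = (0, 1).
1. Z lies on line VL with VZ:ZL = 5:4 ⇒ Z = (4/9, 0)
2. R lies on line VZ with VR:RZ = -3:4 ⇒ R = (8/3, 0)
2·[DZV] = 5/9, 2·[RDZ] = 20/9
[DZV]:[RDZ] = 5/9:20/9 = 1/4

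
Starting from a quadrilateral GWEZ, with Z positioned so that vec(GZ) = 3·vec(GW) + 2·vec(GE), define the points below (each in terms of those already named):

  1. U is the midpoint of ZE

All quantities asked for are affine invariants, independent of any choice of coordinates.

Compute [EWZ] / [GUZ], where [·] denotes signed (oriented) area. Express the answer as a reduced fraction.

[EWZ]:[GUZ] = -8/3

Set G = (0, 0), W = (1, 0), E = (0, 1), Z = (3, 2); any affine frame gives the same invariant.
1. U is the midpoint of ZE ⇒ U = (3/2, 3/2)
2·[EWZ] = 4, 2·[GUZ] = -3/2
[EWZ]:[GUZ] = 4:-3/2 = -8/3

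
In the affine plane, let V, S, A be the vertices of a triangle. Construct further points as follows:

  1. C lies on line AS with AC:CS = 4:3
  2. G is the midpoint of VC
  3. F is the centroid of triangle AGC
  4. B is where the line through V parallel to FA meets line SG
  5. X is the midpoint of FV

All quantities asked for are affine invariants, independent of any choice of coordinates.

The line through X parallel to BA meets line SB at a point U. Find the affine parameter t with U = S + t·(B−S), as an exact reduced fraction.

t = 93/133

Choose coordinates V = (0, 0), S = (1, 0), A = (0, 1).
1. C lies on line AS with AC:CS = 4:3 ⇒ C = (4/7, 3/7)
2. G is the midpoint of VC ⇒ G = (2/7, 3/14)
3. F is the centroid of triangle AGC ⇒ F = (2/7, 23/42)
4. B is where the line through V parallel to FA meets line SG ⇒ B = (-18/77, 57/154)
5. X is the midpoint of FV ⇒ X = (1/7, 23/84)
through X parallel to BA: direction (18/77, 97/154); meets SB at U = (74/539, 279/1078)
U = S + t·(B−S) with t = 93/133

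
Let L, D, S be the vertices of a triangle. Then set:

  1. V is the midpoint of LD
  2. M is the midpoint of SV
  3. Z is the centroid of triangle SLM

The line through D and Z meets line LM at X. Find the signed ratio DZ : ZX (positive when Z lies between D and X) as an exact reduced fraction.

Choose coordinates L = (0, 0), D = (1, 0), S = (0, 1).
1. V is the midpoint of LD ⇒ V = (1/2, 0)
2. M is the midpoint of SV ⇒ M = (1/4, 1/2)
3. Z is the centroid of triangle SLM ⇒ Z = (1/12, 1/2)
line DZ meets LM at X = (3/14, 3/7)
Z = D + t·(X−D) with t = 7/6, so DZ:ZX = 7/6:-1/6

DZ:ZX = -7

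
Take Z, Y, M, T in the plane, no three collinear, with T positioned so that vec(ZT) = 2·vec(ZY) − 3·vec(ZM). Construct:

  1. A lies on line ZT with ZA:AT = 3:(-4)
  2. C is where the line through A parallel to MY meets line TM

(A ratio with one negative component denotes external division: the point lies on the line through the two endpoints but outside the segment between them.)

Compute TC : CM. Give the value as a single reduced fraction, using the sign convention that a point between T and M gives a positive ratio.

Work in coordinates with Z = (0, 0), Y = (1, 0), M = (0, 1), T = (2, -3).
1. A lies on line ZT with ZA:AT = 3:(-4) ⇒ A = (-6, 9)
2. C is where the line through A parallel to MY meets line TM ⇒ C = (-2, 5)
C = T + t·(M−T) with t = 2, so TC:CM = t:(1−t) = 2:-1

TC:CM = -2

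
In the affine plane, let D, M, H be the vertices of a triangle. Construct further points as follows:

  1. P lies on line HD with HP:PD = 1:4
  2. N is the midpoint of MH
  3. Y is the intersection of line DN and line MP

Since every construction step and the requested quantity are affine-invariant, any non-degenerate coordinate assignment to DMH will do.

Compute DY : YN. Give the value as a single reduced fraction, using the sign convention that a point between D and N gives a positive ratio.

DY:YN = 8

Set D = (0, 0), M = (1, 0), H = (0, 1); any affine frame gives the same invariant.
1. P lies on line HD with HP:PD = 1:4 ⇒ P = (0, 4/5)
2. N is the midpoint of MH ⇒ N = (1/2, 1/2)
3. Y is the intersection of line DN and line MP ⇒ Y = (4/9, 4/9)
Y = D + t·(N−D) with t = 8/9, so DY:YN = t:(1−t) = 8/9:1/9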